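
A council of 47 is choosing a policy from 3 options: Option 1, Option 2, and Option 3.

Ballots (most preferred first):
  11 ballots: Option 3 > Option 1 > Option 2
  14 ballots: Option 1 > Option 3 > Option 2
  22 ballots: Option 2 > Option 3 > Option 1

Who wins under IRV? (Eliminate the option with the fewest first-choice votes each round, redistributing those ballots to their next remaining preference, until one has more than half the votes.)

Round 1: Option 1 14, Option 2 22, Option 3 11. Option 3 eliminated.
Round 2: Option 1 25, Option 2 22. Option 1 has a majority (≥24).

Option 1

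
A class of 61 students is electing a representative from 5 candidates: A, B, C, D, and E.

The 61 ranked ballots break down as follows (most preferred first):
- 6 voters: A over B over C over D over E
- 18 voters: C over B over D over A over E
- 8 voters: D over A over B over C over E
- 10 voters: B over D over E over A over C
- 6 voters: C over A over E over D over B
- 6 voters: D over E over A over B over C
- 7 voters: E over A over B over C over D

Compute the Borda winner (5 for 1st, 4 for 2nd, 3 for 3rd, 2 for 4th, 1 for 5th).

A: 6×5 + 18×2 + 8×4 + 10×2 + 6×4 + 6×3 + 7×4 = 188
B: 6×4 + 18×4 + 8×3 + 10×5 + 6×1 + 6×2 + 7×3 = 209
C: 6×3 + 18×5 + 8×2 + 10×1 + 6×5 + 6×1 + 7×2 = 184
D: 6×2 + 18×3 + 8×5 + 10×4 + 6×2 + 6×5 + 7×1 = 195
E: 6×1 + 18×1 + 8×1 + 10×3 + 6×3 + 6×4 + 7×5 = 139

B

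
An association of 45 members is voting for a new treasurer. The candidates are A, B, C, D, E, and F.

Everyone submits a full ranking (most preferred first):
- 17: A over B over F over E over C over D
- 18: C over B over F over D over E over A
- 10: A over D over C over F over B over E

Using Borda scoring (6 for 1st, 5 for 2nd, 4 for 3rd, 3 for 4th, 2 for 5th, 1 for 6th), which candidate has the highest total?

B

A: 17×6 + 18×1 + 10×6 = 180
B: 17×5 + 18×5 + 10×2 = 195
C: 17×2 + 18×6 + 10×4 = 182
D: 17×1 + 18×3 + 10×5 = 121
E: 17×3 + 18×2 + 10×1 = 97
F: 17×4 + 18×4 + 10×3 = 170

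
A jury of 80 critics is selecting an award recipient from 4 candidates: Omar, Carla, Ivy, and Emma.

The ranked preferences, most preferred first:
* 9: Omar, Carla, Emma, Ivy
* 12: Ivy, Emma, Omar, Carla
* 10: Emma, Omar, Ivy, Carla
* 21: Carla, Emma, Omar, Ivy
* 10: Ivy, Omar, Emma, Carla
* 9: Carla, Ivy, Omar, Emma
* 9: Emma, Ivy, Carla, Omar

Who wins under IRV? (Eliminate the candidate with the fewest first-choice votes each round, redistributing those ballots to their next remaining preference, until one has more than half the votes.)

Ivy

Round 1: Omar 9, Carla 30, Ivy 22, Emma 19. Omar eliminated.
Round 2: Carla 39, Ivy 22, Emma 19. Emma eliminated.
Round 3: Carla 39, Ivy 41. Ivy has a majority (≥41).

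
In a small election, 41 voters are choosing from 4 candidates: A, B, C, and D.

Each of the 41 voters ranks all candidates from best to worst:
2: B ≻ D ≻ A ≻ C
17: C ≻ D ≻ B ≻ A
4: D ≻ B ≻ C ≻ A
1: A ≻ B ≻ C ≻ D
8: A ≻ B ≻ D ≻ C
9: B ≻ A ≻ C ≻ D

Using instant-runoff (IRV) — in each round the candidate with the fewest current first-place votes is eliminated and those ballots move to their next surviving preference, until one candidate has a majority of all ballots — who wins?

Round 1: A 9, B 11, C 17, D 4. D eliminated.
Round 2: A 9, B 15, C 17. A eliminated.
Round 3: B 24, C 17. B has a majority (≥21).

B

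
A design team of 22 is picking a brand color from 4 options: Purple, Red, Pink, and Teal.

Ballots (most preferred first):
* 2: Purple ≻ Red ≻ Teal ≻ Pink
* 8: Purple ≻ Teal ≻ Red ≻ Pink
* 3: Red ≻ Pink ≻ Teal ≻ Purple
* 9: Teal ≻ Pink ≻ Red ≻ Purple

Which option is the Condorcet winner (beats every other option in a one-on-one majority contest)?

Teal

Teal vs Purple: 12–10
Teal vs Red: 17–5
Teal vs Pink: 19–3
Teal beats every other option.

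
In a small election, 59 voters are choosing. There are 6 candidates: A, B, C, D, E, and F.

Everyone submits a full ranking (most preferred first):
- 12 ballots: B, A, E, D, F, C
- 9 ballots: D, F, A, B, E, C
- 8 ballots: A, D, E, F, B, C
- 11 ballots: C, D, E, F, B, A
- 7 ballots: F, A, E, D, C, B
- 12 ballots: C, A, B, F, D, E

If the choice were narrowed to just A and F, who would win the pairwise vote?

A

A is ranked above F on 32 ballots; F above A on 27.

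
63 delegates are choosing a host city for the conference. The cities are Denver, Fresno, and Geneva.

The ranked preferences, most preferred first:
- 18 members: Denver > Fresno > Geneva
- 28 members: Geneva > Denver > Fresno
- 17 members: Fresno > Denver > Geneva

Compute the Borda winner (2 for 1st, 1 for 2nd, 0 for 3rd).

Denver: 18×2 + 28×1 + 17×1 = 81
Fresno: 18×1 + 28×0 + 17×2 = 52
Geneva: 18×0 + 28×2 + 17×0 = 56

Denver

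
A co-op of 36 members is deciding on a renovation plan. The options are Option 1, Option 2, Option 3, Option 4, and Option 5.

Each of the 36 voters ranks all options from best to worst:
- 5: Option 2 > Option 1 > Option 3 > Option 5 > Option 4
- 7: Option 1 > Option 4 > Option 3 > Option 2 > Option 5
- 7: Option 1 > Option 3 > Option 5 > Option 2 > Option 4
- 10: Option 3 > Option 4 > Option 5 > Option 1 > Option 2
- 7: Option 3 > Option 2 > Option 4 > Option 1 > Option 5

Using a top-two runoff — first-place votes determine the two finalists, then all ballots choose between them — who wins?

Option 1

Round 1 first-place votes: Option 1 14, Option 2 5, Option 3 17, Option 4 0, Option 5 0. Option 3 and Option 1 advance.
Runoff: Option 3 is ranked above Option 1 on 17 ballots, Option 1 above Option 3 on 19.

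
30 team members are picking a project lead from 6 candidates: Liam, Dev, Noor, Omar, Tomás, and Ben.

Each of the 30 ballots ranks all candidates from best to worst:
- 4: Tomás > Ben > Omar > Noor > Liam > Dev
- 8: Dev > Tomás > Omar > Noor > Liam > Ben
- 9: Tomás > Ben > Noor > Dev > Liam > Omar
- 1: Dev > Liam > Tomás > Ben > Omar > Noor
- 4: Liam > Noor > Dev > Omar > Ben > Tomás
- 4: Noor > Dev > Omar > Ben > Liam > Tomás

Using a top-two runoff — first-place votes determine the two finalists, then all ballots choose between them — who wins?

Round 1 first-place votes: Liam 4, Dev 9, Noor 4, Omar 0, Tomás 13, Ben 0. Tomás and Dev advance.
Runoff: Tomás is ranked above Dev on 13 ballots, Dev above Tomás on 17.

Dev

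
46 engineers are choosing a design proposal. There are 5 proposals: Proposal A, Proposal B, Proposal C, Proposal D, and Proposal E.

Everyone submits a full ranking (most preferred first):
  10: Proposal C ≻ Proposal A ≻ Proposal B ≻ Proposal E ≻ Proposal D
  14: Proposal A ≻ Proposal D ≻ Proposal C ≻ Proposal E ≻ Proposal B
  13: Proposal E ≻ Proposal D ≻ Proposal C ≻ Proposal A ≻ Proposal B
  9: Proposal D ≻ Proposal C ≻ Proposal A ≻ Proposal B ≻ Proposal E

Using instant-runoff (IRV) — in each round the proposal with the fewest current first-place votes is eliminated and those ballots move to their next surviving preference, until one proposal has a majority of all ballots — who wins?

Round 1: Proposal A 14, Proposal B 0, Proposal C 10, Proposal D 9, Proposal E 13. Proposal B eliminated.
Round 2: Proposal A 14, Proposal C 10, Proposal D 9, Proposal E 13. Proposal D eliminated.
Round 3: Proposal A 14, Proposal C 19, Proposal E 13. Proposal E eliminated.
Round 4: Proposal A 14, Proposal C 32. Proposal C has a majority (≥24).

Proposal C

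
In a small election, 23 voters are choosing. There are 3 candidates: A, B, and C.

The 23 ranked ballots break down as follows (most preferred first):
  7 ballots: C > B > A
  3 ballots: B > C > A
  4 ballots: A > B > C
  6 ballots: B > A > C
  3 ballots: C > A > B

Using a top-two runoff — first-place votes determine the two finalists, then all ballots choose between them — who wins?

Round 1 first-place votes: A 4, B 9, C 10. C and B advance.
Runoff: C is ranked above B on 10 ballots, B above C on 13.

B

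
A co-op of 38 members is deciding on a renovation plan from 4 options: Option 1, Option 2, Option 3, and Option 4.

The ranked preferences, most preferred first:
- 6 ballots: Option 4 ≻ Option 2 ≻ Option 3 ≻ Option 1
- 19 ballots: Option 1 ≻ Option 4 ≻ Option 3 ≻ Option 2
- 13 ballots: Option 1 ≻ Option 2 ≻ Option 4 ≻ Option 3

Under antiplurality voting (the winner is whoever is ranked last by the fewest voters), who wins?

Last-place votes: Option 1 6, Option 2 19, Option 3 13, Option 4 0.

Option 4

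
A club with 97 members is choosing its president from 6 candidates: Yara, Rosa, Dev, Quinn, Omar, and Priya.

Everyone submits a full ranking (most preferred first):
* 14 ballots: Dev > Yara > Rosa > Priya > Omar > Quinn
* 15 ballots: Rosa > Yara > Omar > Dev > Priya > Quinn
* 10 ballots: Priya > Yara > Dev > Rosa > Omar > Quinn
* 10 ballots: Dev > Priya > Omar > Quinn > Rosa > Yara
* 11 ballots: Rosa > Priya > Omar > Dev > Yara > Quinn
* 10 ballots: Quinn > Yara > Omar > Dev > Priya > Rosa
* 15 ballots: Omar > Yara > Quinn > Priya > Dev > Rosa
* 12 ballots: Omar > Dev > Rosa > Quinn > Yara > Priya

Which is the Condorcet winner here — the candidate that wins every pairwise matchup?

Yara

Yara vs Rosa: 49–48
Yara vs Dev: 50–47
Yara vs Quinn: 65–32
Yara vs Omar: 49–48
Yara vs Priya: 66–31
Yara beats every other candidate.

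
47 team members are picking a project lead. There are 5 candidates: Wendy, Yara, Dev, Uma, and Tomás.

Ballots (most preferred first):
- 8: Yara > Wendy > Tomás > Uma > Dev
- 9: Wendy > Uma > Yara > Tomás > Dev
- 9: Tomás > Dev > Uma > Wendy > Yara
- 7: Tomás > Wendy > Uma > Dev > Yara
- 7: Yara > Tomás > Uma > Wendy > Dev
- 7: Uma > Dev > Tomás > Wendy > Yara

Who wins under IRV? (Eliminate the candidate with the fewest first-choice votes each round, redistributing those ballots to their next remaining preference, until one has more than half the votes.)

Yara

Round 1: Wendy 9, Yara 15, Dev 0, Uma 7, Tomás 16. Dev eliminated.
Round 2: Wendy 9, Yara 15, Uma 7, Tomás 16. Uma eliminated.
Round 3: Wendy 9, Yara 15, Tomás 23. Wendy eliminated.
Round 4: Yara 24, Tomás 23. Yara has a majority (≥24).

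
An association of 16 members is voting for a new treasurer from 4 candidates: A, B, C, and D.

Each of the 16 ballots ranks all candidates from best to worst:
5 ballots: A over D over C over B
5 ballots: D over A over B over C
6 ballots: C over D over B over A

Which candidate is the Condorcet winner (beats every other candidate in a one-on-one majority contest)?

D vs A: 11–5
D vs B: 16–0
D vs C: 10–6
D beats every other candidate.

D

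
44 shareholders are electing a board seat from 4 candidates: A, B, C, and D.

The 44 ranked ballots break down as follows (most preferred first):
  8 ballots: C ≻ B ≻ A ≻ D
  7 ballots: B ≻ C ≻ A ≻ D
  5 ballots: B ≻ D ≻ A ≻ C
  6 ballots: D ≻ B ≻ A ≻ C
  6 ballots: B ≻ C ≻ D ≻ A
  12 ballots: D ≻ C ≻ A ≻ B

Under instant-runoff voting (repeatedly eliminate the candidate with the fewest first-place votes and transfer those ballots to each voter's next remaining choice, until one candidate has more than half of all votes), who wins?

Round 1: A 0, B 18, C 8, D 18. A eliminated.
Round 2: B 18, C 8, D 18. C eliminated.
Round 3: B 26, D 18. B has a majority (≥23).

B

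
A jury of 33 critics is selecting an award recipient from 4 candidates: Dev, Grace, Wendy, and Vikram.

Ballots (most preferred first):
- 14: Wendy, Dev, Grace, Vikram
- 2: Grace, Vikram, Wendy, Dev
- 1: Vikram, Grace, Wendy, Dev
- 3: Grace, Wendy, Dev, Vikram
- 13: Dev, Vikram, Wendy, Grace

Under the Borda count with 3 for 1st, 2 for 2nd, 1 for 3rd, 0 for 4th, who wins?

Dev: 14×2 + 2×0 + 1×0 + 3×1 + 13×3 = 70
Grace: 14×1 + 2×3 + 1×2 + 3×3 + 13×0 = 31
Wendy: 14×3 + 2×1 + 1×1 + 3×2 + 13×1 = 64
Vikram: 14×0 + 2×2 + 1×3 + 3×0 + 13×2 = 33

Dev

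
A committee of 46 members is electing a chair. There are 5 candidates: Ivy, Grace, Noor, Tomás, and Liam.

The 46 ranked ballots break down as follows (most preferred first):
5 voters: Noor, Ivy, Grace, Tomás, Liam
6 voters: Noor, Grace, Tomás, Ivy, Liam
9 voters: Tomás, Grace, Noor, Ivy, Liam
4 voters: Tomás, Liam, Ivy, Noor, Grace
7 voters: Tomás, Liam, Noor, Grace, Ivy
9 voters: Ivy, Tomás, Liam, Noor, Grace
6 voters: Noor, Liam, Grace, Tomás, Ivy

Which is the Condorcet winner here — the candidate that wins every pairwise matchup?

Tomás vs Ivy: 32–14
Tomás vs Grace: 29–17
Tomás vs Noor: 29–17
Tomás vs Liam: 40–6
Tomás beats every other candidate.

Tomás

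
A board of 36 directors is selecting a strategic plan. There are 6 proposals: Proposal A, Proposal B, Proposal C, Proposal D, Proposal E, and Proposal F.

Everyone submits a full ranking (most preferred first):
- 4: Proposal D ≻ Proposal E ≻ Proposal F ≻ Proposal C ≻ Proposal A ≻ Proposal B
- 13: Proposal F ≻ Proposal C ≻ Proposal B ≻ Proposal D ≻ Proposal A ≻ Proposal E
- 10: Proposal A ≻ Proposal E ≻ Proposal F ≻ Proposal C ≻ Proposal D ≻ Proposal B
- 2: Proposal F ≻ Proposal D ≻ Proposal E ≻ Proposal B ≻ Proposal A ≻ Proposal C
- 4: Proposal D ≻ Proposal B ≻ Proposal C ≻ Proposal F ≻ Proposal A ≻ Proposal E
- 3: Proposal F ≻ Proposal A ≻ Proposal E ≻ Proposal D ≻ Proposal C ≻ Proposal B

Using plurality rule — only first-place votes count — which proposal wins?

First-place votes: Proposal A 10, Proposal B 0, Proposal C 0, Proposal D 8, Proposal E 0, Proposal F 18.

Proposal F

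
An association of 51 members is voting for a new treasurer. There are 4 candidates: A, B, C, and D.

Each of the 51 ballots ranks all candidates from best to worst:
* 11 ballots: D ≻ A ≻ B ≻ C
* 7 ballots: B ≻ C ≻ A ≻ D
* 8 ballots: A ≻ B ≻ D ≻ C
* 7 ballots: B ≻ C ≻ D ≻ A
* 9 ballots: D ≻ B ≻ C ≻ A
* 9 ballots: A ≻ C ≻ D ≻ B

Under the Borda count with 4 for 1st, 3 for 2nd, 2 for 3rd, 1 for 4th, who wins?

B

A: 11×3 + 7×2 + 8×4 + 7×1 + 9×1 + 9×4 = 131
B: 11×2 + 7×4 + 8×3 + 7×4 + 9×3 + 9×1 = 138
C: 11×1 + 7×3 + 8×1 + 7×3 + 9×2 + 9×3 = 106
D: 11×4 + 7×1 + 8×2 + 7×2 + 9×4 + 9×2 = 135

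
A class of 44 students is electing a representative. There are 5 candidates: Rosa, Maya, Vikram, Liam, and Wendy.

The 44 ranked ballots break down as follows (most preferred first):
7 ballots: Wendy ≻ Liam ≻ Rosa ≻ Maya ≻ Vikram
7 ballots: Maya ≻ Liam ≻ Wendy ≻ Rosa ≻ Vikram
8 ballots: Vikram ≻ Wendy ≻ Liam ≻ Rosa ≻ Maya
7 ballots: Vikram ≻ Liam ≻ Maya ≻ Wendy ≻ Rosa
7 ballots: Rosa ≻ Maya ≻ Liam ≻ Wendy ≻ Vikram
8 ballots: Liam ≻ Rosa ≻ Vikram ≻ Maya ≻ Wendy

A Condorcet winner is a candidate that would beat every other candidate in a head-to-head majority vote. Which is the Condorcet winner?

Liam

Liam vs Rosa: 37–7
Liam vs Maya: 30–14
Liam vs Vikram: 29–15
Liam vs Wendy: 29–15
Liam beats every other candidate.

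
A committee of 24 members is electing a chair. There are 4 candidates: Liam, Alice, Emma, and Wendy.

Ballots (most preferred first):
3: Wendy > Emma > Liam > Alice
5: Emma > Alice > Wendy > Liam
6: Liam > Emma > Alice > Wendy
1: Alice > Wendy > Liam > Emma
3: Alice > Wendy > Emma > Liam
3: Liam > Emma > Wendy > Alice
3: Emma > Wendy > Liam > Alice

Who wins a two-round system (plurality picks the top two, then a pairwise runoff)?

Round 1 first-place votes: Liam 9, Alice 4, Emma 8, Wendy 3. Liam and Emma advance.
Runoff: Liam is ranked above Emma on 10 ballots, Emma above Liam on 14.

Emma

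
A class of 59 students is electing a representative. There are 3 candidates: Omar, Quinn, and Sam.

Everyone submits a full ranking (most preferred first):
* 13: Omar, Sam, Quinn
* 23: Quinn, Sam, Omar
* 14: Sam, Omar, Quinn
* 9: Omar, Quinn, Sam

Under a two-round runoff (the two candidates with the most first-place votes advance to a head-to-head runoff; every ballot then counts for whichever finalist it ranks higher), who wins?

Round 1 first-place votes: Omar 22, Quinn 23, Sam 14. Quinn and Omar advance.
Runoff: Quinn is ranked above Omar on 23 ballots, Omar above Quinn on 36.

Omar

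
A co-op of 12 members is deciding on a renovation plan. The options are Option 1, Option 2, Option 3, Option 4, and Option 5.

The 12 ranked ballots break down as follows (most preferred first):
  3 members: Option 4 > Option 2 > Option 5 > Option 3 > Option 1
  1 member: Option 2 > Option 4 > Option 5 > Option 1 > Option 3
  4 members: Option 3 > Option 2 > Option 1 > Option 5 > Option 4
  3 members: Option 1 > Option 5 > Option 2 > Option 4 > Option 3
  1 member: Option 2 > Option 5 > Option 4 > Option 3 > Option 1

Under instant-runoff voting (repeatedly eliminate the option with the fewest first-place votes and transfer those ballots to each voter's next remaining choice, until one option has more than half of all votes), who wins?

Option 4

Round 1: Option 1 3, Option 2 2, Option 3 4, Option 4 3, Option 5 0. Option 5 eliminated.
Round 2: Option 1 3, Option 2 2, Option 3 4, Option 4 3. Option 2 eliminated.
Round 3: Option 1 3, Option 3 4, Option 4 5. Option 1 eliminated.
Round 4: Option 3 4, Option 4 8. Option 4 has a majority (≥7).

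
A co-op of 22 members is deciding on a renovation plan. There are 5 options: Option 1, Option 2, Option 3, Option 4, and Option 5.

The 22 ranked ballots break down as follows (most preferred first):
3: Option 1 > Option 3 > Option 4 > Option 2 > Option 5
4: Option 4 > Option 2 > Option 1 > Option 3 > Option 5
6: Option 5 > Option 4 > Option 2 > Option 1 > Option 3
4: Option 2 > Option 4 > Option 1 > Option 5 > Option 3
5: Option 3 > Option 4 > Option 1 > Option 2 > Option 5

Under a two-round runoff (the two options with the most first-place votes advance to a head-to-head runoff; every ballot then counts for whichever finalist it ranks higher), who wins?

Round 1 first-place votes: Option 1 3, Option 2 4, Option 3 5, Option 4 4, Option 5 6. Option 5 and Option 3 advance.
Runoff: Option 5 is ranked above Option 3 on 10 ballots, Option 3 above Option 5 on 12.

Option 3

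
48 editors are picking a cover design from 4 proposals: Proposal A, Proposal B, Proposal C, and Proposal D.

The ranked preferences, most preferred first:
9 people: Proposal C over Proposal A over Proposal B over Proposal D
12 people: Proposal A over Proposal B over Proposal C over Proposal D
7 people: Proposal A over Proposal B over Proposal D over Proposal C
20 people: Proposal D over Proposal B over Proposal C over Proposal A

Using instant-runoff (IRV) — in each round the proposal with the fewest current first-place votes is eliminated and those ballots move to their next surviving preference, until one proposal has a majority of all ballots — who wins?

Round 1: Proposal A 19, Proposal B 0, Proposal C 9, Proposal D 20. Proposal B eliminated.
Round 2: Proposal A 19, Proposal C 9, Proposal D 20. Proposal C eliminated.
Round 3: Proposal A 28, Proposal D 20. Proposal A has a majority (≥25).

Proposal A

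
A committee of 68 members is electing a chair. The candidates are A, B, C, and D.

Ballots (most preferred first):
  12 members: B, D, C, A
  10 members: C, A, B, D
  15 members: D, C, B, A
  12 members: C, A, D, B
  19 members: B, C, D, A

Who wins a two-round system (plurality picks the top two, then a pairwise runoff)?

Round 1 first-place votes: A 0, B 31, C 22, D 15. B and C advance.
Runoff: B is ranked above C on 31 ballots, C above B on 37.

C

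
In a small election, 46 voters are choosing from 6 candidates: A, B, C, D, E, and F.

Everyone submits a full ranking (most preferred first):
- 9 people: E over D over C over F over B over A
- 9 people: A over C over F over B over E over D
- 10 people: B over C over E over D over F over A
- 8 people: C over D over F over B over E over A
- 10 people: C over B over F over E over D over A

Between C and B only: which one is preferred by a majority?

C

C is ranked above B on 36 ballots; B above C on 10.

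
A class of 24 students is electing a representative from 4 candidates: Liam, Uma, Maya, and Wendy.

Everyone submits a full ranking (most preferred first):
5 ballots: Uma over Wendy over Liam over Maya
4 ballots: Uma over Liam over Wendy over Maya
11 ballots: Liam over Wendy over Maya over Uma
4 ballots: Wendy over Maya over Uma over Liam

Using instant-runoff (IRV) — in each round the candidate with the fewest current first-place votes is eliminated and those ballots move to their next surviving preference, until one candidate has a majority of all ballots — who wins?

Round 1: Liam 11, Uma 9, Maya 0, Wendy 4. Maya eliminated.
Round 2: Liam 11, Uma 9, Wendy 4. Wendy eliminated.
Round 3: Liam 11, Uma 13. Uma has a majority (≥13).

Uma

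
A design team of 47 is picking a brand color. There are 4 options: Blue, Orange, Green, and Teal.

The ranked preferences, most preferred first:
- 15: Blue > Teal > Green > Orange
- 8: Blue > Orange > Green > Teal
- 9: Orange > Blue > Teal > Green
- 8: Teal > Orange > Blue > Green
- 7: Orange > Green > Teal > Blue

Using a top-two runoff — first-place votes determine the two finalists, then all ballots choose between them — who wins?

Round 1 first-place votes: Blue 23, Orange 16, Green 0, Teal 8. Blue and Orange advance.
Runoff: Blue is ranked above Orange on 23 ballots, Orange above Blue on 24.

Orange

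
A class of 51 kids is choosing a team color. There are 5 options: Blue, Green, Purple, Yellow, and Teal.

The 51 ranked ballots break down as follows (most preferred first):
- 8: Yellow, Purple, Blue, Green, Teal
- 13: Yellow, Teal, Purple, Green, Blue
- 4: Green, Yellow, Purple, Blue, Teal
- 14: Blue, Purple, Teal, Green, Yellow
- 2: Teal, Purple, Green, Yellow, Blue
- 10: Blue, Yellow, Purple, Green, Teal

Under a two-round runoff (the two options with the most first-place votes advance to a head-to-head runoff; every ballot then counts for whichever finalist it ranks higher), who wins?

Yellow

Round 1 first-place votes: Blue 24, Green 4, Purple 0, Yellow 21, Teal 2. Blue and Yellow advance.
Runoff: Blue is ranked above Yellow on 24 ballots, Yellow above Blue on 27.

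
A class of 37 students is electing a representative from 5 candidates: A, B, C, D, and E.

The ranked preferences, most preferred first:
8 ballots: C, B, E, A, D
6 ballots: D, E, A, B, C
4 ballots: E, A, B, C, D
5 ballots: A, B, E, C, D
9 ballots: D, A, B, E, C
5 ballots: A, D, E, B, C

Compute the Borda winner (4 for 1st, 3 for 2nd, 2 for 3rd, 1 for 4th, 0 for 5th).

A

A: 8×1 + 6×2 + 4×3 + 5×4 + 9×3 + 5×4 = 99
B: 8×3 + 6×1 + 4×2 + 5×3 + 9×2 + 5×1 = 76
C: 8×4 + 6×0 + 4×1 + 5×1 + 9×0 + 5×0 = 41
D: 8×0 + 6×4 + 4×0 + 5×0 + 9×4 + 5×3 = 75
E: 8×2 + 6×3 + 4×4 + 5×2 + 9×1 + 5×2 = 79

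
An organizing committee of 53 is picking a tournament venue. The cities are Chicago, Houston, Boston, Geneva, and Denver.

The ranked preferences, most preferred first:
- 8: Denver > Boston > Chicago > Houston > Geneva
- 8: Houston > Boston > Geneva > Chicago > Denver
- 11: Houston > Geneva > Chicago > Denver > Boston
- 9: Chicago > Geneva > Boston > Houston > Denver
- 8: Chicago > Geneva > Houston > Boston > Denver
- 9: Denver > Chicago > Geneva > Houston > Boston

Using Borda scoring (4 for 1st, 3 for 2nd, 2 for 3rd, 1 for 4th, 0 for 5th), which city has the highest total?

Chicago: 8×2 + 8×1 + 11×2 + 9×4 + 8×4 + 9×3 = 141
Houston: 8×1 + 8×4 + 11×4 + 9×1 + 8×2 + 9×1 = 118
Boston: 8×3 + 8×3 + 11×0 + 9×2 + 8×1 + 9×0 = 74
Geneva: 8×0 + 8×2 + 11×3 + 9×3 + 8×3 + 9×2 = 118
Denver: 8×4 + 8×0 + 11×1 + 9×0 + 8×0 + 9×4 = 79

Chicago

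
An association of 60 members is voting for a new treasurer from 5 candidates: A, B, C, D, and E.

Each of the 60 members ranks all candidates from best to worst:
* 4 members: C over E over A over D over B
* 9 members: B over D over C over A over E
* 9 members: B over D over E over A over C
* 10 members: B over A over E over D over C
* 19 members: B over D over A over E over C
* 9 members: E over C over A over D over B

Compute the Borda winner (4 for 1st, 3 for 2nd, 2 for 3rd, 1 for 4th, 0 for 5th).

A: 4×2 + 9×1 + 9×1 + 10×3 + 19×2 + 9×2 = 112
B: 4×0 + 9×4 + 9×4 + 10×4 + 19×4 + 9×0 = 188
C: 4×4 + 9×2 + 9×0 + 10×0 + 19×0 + 9×3 = 61
D: 4×1 + 9×3 + 9×3 + 10×1 + 19×3 + 9×1 = 134
E: 4×3 + 9×0 + 9×2 + 10×2 + 19×1 + 9×4 = 105

B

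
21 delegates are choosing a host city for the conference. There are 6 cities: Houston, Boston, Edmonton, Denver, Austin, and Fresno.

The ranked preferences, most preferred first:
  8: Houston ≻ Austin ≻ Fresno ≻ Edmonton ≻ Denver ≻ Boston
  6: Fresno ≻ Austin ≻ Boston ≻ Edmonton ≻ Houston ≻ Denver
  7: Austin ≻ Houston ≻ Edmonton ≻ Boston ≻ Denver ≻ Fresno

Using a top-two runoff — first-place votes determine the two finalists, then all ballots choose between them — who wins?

Round 1 first-place votes: Houston 8, Boston 0, Edmonton 0, Denver 0, Austin 7, Fresno 6. Houston and Austin advance.
Runoff: Houston is ranked above Austin on 8 ballots, Austin above Houston on 13.

Austin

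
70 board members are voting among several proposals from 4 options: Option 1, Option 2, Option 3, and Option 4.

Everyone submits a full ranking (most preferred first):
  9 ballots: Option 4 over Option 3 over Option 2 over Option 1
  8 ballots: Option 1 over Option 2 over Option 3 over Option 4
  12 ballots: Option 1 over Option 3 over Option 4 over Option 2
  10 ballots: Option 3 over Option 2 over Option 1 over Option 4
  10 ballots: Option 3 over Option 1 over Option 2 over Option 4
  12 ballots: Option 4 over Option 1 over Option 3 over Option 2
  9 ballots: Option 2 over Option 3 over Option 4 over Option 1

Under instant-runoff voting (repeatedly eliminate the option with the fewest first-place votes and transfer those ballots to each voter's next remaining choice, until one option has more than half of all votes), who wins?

Round 1: Option 1 20, Option 2 9, Option 3 20, Option 4 21. Option 2 eliminated.
Round 2: Option 1 20, Option 3 29, Option 4 21. Option 1 eliminated.
Round 3: Option 3 49, Option 4 21. Option 3 has a majority (≥36).

Option 3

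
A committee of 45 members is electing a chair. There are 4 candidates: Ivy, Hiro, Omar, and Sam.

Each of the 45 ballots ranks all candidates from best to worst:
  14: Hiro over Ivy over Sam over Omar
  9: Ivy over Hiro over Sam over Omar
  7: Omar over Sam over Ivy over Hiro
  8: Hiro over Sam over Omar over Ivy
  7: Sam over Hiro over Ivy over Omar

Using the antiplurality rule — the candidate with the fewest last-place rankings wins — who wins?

Last-place votes: Ivy 8, Hiro 7, Omar 30, Sam 0.

Sam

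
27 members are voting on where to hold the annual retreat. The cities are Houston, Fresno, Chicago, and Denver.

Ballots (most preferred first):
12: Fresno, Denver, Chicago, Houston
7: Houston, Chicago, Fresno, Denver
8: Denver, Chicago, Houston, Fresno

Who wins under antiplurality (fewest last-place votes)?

Last-place votes: Houston 12, Fresno 8, Chicago 0, Denver 7.

Chicago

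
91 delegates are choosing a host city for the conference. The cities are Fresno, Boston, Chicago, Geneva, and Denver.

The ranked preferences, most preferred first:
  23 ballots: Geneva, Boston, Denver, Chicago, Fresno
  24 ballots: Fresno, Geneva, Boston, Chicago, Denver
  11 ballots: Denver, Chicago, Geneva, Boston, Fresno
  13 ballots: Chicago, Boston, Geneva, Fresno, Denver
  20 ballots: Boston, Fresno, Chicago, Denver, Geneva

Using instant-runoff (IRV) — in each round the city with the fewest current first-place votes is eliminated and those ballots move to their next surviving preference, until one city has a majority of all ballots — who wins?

Round 1: Fresno 24, Boston 20, Chicago 13, Geneva 23, Denver 11. Denver eliminated.
Round 2: Fresno 24, Boston 20, Chicago 24, Geneva 23. Boston eliminated.
Round 3: Fresno 44, Chicago 24, Geneva 23. Geneva eliminated.
Round 4: Fresno 44, Chicago 47. Chicago has a majority (≥46).

Chicago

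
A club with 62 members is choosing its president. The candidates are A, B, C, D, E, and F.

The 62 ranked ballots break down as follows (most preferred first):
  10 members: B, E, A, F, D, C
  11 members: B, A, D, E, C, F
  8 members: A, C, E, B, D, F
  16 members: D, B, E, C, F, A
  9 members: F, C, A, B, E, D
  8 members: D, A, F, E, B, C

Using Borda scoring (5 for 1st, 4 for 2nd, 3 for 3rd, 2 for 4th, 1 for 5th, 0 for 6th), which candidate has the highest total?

A: 10×3 + 11×4 + 8×5 + 16×0 + 9×3 + 8×4 = 173
B: 10×5 + 11×5 + 8×2 + 16×4 + 9×2 + 8×1 = 211
C: 10×0 + 11×1 + 8×4 + 16×2 + 9×4 + 8×0 = 111
D: 10×1 + 11×3 + 8×1 + 16×5 + 9×0 + 8×5 = 171
E: 10×4 + 11×2 + 8×3 + 16×3 + 9×1 + 8×2 = 159
F: 10×2 + 11×0 + 8×0 + 16×1 + 9×5 + 8×3 = 105

B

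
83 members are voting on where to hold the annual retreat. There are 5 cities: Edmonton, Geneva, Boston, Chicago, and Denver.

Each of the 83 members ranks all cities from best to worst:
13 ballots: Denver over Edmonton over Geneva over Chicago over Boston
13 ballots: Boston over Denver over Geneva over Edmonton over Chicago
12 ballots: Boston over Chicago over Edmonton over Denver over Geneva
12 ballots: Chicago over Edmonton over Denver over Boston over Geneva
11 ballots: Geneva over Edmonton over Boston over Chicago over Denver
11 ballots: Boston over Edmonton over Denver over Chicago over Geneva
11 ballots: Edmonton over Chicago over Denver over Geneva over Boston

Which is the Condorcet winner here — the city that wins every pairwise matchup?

Edmonton vs Geneva: 59–24
Edmonton vs Boston: 47–36
Edmonton vs Chicago: 59–24
Edmonton vs Denver: 57–26
Edmonton beats every other city.

Edmonton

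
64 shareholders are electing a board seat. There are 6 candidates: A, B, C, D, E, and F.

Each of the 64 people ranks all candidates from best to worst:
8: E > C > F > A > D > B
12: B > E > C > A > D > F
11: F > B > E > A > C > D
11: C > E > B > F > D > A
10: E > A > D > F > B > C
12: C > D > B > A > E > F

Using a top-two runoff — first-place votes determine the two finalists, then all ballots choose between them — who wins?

E

Round 1 first-place votes: A 0, B 12, C 23, D 0, E 18, F 11. C and E advance.
Runoff: C is ranked above E on 23 ballots, E above C on 41.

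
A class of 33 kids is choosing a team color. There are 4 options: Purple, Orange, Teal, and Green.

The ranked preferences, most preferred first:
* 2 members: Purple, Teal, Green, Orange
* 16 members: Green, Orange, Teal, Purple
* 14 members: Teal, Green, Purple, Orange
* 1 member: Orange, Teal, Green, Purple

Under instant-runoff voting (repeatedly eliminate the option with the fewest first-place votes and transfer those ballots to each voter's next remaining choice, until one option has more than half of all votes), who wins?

Teal

Round 1: Purple 2, Orange 1, Teal 14, Green 16. Orange eliminated.
Round 2: Purple 2, Teal 15, Green 16. Purple eliminated.
Round 3: Teal 17, Green 16. Teal has a majority (≥17).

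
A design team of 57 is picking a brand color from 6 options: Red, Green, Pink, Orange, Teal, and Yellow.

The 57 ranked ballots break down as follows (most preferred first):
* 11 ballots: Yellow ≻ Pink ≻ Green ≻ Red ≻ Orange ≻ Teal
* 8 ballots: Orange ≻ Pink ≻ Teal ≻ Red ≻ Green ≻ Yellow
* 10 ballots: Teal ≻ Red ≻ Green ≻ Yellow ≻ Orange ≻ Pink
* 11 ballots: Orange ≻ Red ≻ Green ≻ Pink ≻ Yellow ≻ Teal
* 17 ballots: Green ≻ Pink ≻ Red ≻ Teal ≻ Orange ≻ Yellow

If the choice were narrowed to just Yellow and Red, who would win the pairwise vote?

Yellow is ranked above Red on 11 ballots; Red above Yellow on 46.

Red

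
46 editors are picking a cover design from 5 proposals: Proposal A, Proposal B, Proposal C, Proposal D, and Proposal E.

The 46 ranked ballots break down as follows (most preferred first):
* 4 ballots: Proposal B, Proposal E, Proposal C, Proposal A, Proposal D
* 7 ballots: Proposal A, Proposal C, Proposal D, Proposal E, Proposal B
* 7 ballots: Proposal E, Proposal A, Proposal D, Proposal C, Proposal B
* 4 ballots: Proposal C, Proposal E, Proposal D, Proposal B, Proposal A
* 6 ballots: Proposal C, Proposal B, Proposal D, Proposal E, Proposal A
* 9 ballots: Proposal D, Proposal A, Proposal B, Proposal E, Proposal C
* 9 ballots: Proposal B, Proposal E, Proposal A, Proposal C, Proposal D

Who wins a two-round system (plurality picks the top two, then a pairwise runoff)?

Proposal C

Round 1 first-place votes: Proposal A 7, Proposal B 13, Proposal C 10, Proposal D 9, Proposal E 7. Proposal B and Proposal C advance.
Runoff: Proposal B is ranked above Proposal C on 22 ballots, Proposal C above Proposal B on 24.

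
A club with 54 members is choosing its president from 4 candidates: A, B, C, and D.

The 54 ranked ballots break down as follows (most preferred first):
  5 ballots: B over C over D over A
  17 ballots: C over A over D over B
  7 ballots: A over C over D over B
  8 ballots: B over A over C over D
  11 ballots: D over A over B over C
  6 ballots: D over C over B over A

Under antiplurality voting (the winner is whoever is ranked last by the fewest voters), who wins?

Last-place votes: A 11, B 24, C 11, D 8.

D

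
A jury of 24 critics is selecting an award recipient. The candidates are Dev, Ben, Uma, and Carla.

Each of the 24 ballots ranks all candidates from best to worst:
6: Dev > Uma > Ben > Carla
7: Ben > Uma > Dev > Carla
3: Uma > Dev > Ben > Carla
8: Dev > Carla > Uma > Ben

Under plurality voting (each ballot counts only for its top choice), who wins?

First-place votes: Dev 14, Ben 7, Uma 3, Carla 0.

Dev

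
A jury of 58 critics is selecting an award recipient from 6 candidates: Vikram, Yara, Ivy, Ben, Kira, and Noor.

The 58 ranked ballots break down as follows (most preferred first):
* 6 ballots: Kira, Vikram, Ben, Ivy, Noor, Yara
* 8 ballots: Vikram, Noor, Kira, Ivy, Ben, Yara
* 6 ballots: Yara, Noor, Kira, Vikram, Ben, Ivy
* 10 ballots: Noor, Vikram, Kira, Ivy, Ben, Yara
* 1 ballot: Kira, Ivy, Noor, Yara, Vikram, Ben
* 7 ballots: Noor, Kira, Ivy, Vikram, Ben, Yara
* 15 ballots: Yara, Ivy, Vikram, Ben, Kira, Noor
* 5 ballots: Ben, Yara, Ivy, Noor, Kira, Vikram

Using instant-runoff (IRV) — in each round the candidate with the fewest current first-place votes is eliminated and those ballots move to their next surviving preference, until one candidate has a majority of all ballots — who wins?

Noor

Round 1: Vikram 8, Yara 21, Ivy 0, Ben 5, Kira 7, Noor 17. Ivy eliminated.
Round 2: Vikram 8, Yara 21, Ben 5, Kira 7, Noor 17. Ben eliminated.
Round 3: Vikram 8, Yara 26, Kira 7, Noor 17. Kira eliminated.
Round 4: Vikram 14, Yara 26, Noor 18. Vikram eliminated.
Round 5: Yara 26, Noor 32. Noor has a majority (≥30).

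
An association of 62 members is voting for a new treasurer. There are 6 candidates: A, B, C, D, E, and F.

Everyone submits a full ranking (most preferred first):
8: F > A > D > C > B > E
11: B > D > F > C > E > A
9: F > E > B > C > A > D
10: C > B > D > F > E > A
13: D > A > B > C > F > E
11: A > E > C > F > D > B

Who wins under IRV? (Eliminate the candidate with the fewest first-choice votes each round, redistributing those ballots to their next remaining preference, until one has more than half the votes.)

B

Round 1: A 11, B 11, C 10, D 13, E 0, F 17. E eliminated.
Round 2: A 11, B 11, C 10, D 13, F 17. C eliminated.
Round 3: A 11, B 21, D 13, F 17. A eliminated.
Round 4: B 21, D 13, F 28. D eliminated.
Round 5: B 34, F 28. B has a majority (≥32).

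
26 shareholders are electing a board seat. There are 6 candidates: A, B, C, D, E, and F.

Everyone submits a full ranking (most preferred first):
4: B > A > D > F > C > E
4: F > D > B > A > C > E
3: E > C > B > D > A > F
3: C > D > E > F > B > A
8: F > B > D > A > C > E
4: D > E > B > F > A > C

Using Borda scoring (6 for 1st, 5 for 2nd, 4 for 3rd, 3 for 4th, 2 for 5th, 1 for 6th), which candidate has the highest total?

D

A: 4×5 + 4×3 + 3×2 + 3×1 + 8×3 + 4×2 = 73
B: 4×6 + 4×4 + 3×4 + 3×2 + 8×5 + 4×4 = 114
C: 4×2 + 4×2 + 3×5 + 3×6 + 8×2 + 4×1 = 69
D: 4×4 + 4×5 + 3×3 + 3×5 + 8×4 + 4×6 = 116
E: 4×1 + 4×1 + 3×6 + 3×4 + 8×1 + 4×5 = 66
F: 4×3 + 4×6 + 3×1 + 3×3 + 8×6 + 4×3 = 108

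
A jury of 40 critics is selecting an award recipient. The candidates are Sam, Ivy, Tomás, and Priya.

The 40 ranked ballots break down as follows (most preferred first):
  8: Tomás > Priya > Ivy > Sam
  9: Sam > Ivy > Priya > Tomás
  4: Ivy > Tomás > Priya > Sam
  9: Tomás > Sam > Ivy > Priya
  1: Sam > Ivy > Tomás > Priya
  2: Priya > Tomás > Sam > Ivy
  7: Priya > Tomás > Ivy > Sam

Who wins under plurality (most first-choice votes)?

First-place votes: Sam 10, Ivy 4, Tomás 17, Priya 9.

Tomás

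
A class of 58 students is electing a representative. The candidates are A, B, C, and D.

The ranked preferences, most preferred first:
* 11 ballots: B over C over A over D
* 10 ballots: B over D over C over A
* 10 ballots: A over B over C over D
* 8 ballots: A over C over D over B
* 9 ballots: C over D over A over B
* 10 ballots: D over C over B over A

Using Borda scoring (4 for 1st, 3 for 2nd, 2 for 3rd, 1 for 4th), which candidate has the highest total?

A: 11×2 + 10×1 + 10×4 + 8×4 + 9×2 + 10×1 = 132
B: 11×4 + 10×4 + 10×3 + 8×1 + 9×1 + 10×2 = 151
C: 11×3 + 10×2 + 10×2 + 8×3 + 9×4 + 10×3 = 163
D: 11×1 + 10×3 + 10×1 + 8×2 + 9×3 + 10×4 = 134

C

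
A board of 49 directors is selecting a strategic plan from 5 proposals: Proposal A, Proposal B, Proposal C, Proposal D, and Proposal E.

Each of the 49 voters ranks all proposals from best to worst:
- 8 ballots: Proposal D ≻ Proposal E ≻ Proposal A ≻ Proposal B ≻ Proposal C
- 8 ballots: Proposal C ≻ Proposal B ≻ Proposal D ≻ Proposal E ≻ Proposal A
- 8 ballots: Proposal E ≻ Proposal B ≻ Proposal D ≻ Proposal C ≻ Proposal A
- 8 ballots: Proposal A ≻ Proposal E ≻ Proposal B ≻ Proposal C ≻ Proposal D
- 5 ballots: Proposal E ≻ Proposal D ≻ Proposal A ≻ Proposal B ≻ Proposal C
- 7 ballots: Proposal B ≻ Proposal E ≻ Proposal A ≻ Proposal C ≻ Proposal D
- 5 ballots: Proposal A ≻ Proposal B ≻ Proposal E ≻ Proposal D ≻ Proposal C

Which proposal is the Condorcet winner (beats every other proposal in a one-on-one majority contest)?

Proposal E

Proposal E vs Proposal A: 36–13
Proposal E vs Proposal B: 29–20
Proposal E vs Proposal C: 41–8
Proposal E vs Proposal D: 33–16
Proposal E beats every other proposal.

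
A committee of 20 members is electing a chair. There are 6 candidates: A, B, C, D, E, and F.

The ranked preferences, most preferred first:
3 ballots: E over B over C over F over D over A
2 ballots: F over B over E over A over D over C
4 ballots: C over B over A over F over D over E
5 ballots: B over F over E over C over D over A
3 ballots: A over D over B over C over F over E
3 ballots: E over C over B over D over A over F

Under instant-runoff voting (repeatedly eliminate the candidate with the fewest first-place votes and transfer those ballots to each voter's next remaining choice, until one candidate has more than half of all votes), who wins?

Round 1: A 3, B 5, C 4, D 0, E 6, F 2. D eliminated.
Round 2: A 3, B 5, C 4, E 6, F 2. F eliminated.
Round 3: A 3, B 7, C 4, E 6. A eliminated.
Round 4: B 10, C 4, E 6. C eliminated.
Round 5: B 14, E 6. B has a majority (≥11).

B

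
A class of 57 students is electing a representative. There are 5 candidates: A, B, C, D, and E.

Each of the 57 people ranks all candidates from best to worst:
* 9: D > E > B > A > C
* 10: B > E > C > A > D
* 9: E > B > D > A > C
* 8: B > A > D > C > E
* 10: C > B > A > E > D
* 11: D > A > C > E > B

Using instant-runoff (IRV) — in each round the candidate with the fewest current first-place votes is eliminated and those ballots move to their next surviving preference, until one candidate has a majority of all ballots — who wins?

Round 1: A 0, B 18, C 10, D 20, E 9. A eliminated.
Round 2: B 18, C 10, D 20, E 9. E eliminated.
Round 3: B 27, C 10, D 20. C eliminated.
Round 4: B 37, D 20. B has a majority (≥29).

B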